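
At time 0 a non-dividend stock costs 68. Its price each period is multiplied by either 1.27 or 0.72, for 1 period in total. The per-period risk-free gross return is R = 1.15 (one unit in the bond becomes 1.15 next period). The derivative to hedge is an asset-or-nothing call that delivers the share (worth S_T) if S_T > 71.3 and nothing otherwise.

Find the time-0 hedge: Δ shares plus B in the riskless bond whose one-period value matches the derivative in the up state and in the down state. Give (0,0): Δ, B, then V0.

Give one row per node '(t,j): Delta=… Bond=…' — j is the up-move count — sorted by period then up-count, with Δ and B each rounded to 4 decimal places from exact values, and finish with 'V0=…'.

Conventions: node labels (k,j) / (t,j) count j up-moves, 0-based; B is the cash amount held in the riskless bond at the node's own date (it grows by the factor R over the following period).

(0,0): Delta=2.3091 Bond=-98.3070
V0=58.7111

Since d<R<u, set p* = (R−d)/(u−d) = 0.7818; price each node as the discounted p*-expectation of its children.
Payoffs at expiry: V(1,0)=0.0000, V(1,1)=86.3600
  t=0,j=0: stock 68.0000 → up 86.3600 (V=86.3600), down 48.9600 (V=0.0000). Price 58.7111; hedge Δ=2.3091, bond B=-98.3070.
Check: Δ(0,0)·S0 + B(0,0) = 58.7111 = V0.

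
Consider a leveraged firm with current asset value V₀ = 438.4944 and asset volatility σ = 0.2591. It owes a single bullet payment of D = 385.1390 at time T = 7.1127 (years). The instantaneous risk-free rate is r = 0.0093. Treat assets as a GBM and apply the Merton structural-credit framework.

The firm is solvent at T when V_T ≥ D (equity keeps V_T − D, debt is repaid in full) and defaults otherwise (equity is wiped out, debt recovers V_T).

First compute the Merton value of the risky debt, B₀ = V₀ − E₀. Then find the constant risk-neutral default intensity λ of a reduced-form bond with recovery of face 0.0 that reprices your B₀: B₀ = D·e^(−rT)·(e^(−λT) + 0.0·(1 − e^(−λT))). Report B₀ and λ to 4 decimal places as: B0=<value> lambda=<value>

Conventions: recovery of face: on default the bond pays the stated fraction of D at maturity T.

B0=287.3896 lambda=0.0319

With assets at 438.4944 and a single debt payment of 385.1390 at 7.1127 years:
d₁ = [ln(V₀/D) + (r + σ²/2)T] / (σ√T)
   = [ln(438.4944/385.1390) + (0.0093 + 0.5·0.2591²)·7.1127] / (0.2591·√7.1127)
   = [0.129743 + 0.304896] / 0.691011 = 0.628990
d₂ = d₁ − σ√T = 0.628990 − 0.691011 = -0.062021
N(d₁) = 0.735322,  N(d₂) = 0.475273,  e^(−rT) = 0.935992
E₀ = V₀·N(d₁) − D·e^(−rT)·N(d₂)
   = 438.4944·0.735322 − 385.1390·0.935992·0.475273 = 151.104788
B₀ = V₀ − E₀ = 438.4944 − 151.104788 = 287.389612
e^(−λT) = (B₀·e^(rT)/D − 0)/(1 − 0) = (287.3896·1.068385/385.1390 − 0)/1 = 0.79722573
λ = −ln(0.79722573)/7.1127 = 0.031861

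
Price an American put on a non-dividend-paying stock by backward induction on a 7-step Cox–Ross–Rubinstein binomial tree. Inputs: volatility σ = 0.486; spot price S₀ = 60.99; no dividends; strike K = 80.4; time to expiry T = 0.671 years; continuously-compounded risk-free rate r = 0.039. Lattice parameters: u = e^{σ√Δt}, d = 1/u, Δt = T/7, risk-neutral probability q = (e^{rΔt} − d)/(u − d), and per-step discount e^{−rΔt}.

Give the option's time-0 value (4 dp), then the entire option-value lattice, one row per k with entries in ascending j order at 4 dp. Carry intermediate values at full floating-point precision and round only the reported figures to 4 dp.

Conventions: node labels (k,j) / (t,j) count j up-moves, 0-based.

Δt=0.09586, u=1.16238, d=0.86030, q=0.47485, disc=e^(-rΔt)=0.99627
k=7 terminal: V=max(K-S,0) → 59.1273 51.6579 41.5658 27.9301 9.5065 0.0000 0.0000 0.0000
k=6: j=0 S=24.7269 intr=55.6731 cont=55.3731 V=55.6731[EX]; j=1 S=33.4092 intr=46.9908 cont=46.6908 V=46.9908[EX]; j=2 S=45.1401 intr=35.2599 cont=34.9599 V=35.2599[EX]; j=3 S=60.9900 intr=19.4100 cont=19.1100 V=19.4100[EX]; j=4 S=82.4052 intr=0.0000 cont=4.9737 V=4.9737[hold]; j=5 S=111.3399 intr=0.0000 cont=0.0000 V=0.0000[hold]; j=6 S=150.4344 intr=0.0000 cont=0.0000 V=0.0000[hold]
k=5: j=0 S=28.7421 intr=51.6579 cont=51.3579 V=51.6579[EX]; j=1 S=38.8342 intr=41.5658 cont=41.2658 V=41.5658[EX]; j=2 S=52.4699 intr=27.9301 cont=27.6301 V=27.9301[EX]; j=3 S=70.8935 intr=9.5065 cont=12.5080 V=12.5080[hold]; j=4 S=95.7862 intr=0.0000 cont=2.6022 V=2.6022[hold]; j=5 S=129.4193 intr=0.0000 cont=0.0000 V=0.0000[hold]
k=4: j=0 S=33.4092 intr=46.9908 cont=46.6908 V=46.9908[EX]; j=1 S=45.1401 intr=35.2599 cont=34.9599 V=35.2599[EX]; j=2 S=60.9900 intr=19.4100 cont=20.5300 V=20.5300[hold]; j=3 S=82.4052 intr=0.0000 cont=7.7751 V=7.7751[hold]; j=4 S=111.3399 intr=0.0000 cont=1.3614 V=1.3614[hold]
k=3: j=0 S=38.8342 intr=41.5658 cont=41.2658 V=41.5658[EX]; j=1 S=52.4699 intr=27.9301 cont=28.1599 V=28.1599[hold]; j=2 S=70.8935 intr=9.5065 cont=14.4193 V=14.4193[hold]; j=3 S=95.7862 intr=0.0000 cont=4.7119 V=4.7119[hold]
k=2: j=0 S=45.1401 intr=35.2599 cont=35.0686 V=35.2599[EX]; j=1 S=60.9900 intr=19.4100 cont=21.5544 V=21.5544[hold]; j=2 S=82.4052 intr=0.0000 cont=9.7731 V=9.7731[hold]
k=1: j=0 S=52.4699 intr=27.9301 cont=28.6445 V=28.6445[hold]; j=1 S=70.8935 intr=9.5065 cont=15.9005 V=15.9005[hold]
k=0: j=0 S=60.9900 intr=19.4100 cont=22.5087 V=22.5087[hold]

price = 22.5087
tree:
22.5087
28.6445 15.9005
35.2599 21.5544 9.7731
41.5658 28.1599 14.4193 4.7119
46.9908 35.2599 20.5300 7.7751 1.3614
51.6579 41.5658 27.9301 12.5080 2.6022 0.0000
55.6731 46.9908 35.2599 19.4100 4.9737 0.0000 0.0000
59.1273 51.6579 41.5658 27.9301 9.5065 0.0000 0.0000 0.0000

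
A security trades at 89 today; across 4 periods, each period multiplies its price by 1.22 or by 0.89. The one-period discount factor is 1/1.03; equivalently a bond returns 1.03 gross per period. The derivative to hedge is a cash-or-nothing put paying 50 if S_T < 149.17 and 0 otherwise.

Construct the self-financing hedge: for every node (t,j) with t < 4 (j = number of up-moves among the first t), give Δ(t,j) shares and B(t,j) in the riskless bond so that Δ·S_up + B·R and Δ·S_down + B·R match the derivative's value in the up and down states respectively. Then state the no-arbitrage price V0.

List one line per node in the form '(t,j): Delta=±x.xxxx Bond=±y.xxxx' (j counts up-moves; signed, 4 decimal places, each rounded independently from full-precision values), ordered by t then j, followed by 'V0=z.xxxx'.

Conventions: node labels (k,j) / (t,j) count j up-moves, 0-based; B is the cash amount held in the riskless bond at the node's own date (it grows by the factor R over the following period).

Under the risk-neutral measure, an up-move has probability p* = (R−d)/(u−d) = 0.4242 and values discount at R = 1.03.
At maturity the claim pays: V(4,0)=50.0000, V(4,1)=50.0000, V(4,2)=50.0000, V(4,3)=50.0000, V(4,4)=0.0000
  t=3,j=0: stock 62.7422 → up 76.5455 (V=50.0000), down 55.8406 (V=50.0000). Price 48.5437; hedge Δ=0.0000, bond B=48.5437.
  t=3,j=1: stock 86.0062 → up 104.9276 (V=50.0000), down 76.5455 (V=50.0000). Price 48.5437; hedge Δ=0.0000, bond B=48.5437.
  t=3,j=2: stock 117.8962 → up 143.8333 (V=50.0000), down 104.9276 (V=50.0000). Price 48.5437; hedge Δ=0.0000, bond B=48.5437.
  t=3,j=3: stock 161.6105 → up 197.1648 (V=0.0000), down 143.8333 (V=50.0000). Price 27.9494; hedge Δ=-0.9375, bond B=179.4645.
  t=2,j=0: stock 70.4969 → up 86.0062 (V=48.5437), down 62.7422 (V=48.5437). Price 47.1298; hedge Δ=0.0000, bond B=47.1298.
  t=2,j=1: stock 96.6362 → up 117.8962 (V=48.5437), down 86.0062 (V=48.5437). Price 47.1298; hedge Δ=0.0000, bond B=47.1298.
  t=2,j=2: stock 132.4676 → up 161.6105 (V=27.9494), down 117.8962 (V=48.5437). Price 38.6473; hedge Δ=-0.4711, bond B=101.0542.
  t=1,j=0: stock 79.2100 → up 96.6362 (V=47.1298), down 70.4969 (V=47.1298). Price 45.7571; hedge Δ=0.0000, bond B=45.7571.
  t=1,j=1: stock 108.5800 → up 132.4676 (V=38.6473), down 96.6362 (V=47.1298). Price 42.2633; hedge Δ=-0.2367, bond B=67.9678.
  t=0,j=0: stock 89.0000 → up 108.5800 (V=42.2633), down 79.2100 (V=45.7571). Price 42.9853; hedge Δ=-0.1190, bond B=53.5726.
As a check, the time-0 holding Δ(0,0)·S0 + B(0,0) comes to 42.9853 — exactly V0.

(0,0): Delta=-0.1190 Bond=53.5726
(1,0): Delta=0.0000 Bond=45.7571
(1,1): Delta=-0.2367 Bond=67.9678
(2,0): Delta=0.0000 Bond=47.1298
(2,1): Delta=0.0000 Bond=47.1298
(2,2): Delta=-0.4711 Bond=101.0542
(3,0): Delta=0.0000 Bond=48.5437
(3,1): Delta=0.0000 Bond=48.5437
(3,2): Delta=0.0000 Bond=48.5437
(3,3): Delta=-0.9375 Bond=179.4645
V0=42.9853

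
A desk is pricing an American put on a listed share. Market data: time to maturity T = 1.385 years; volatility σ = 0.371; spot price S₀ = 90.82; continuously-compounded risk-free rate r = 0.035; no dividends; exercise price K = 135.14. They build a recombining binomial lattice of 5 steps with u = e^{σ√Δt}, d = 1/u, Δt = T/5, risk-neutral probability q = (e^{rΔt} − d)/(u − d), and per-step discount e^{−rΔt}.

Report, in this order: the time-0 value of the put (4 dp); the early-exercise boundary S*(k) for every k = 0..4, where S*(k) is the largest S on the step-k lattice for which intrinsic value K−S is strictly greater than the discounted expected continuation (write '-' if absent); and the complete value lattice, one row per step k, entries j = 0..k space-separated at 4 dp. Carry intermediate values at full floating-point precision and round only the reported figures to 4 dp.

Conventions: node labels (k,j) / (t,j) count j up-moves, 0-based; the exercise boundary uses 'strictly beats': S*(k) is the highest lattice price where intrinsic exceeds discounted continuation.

Δt=0.27700  u=1.21563  d=0.82262  q=0.47613  discount=0.99035
step 5 (expiry): payoffs max(K−S,0) = 100.9279 84.5831 60.4296 24.7367 0.0000 0.0000
step 4: (k=4,j=0): S=41.5891, K−S=93.5509, hold=92.2470 ⇒ V=93.5509 exercise | (k=4,j=1): S=61.4583, K−S=73.6817, hold=72.3778 ⇒ V=73.6817 exercise | (k=4,j=2): S=90.8200, K−S=44.3200, hold=43.0161 ⇒ V=44.3200 exercise | (k=4,j=3): S=134.2092, K−S=0.9308, hold=12.8338 ⇒ V=12.8338 continue | (k=4,j=4): S=198.3276, K−S=0.0000, hold=0.0000 ⇒ V=0.0000 continue  boundary S*=90.8200
step 3: (k=3,j=0): S=50.5569, K−S=84.5831, hold=83.2793 ⇒ V=84.5831 exercise | (k=3,j=1): S=74.7104, K−S=60.4296, hold=59.1257 ⇒ V=60.4296 exercise | (k=3,j=2): S=110.4033, K−S=24.7367, hold=29.0456 ⇒ V=29.0456 continue | (k=3,j=3): S=163.1484, K−S=0.0000, hold=6.6584 ⇒ V=6.6584 continue  boundary S*=74.7104
step 2: (k=2,j=0): S=61.4583, K−S=73.6817, hold=72.3778 ⇒ V=73.6817 exercise | (k=2,j=1): S=90.8200, K−S=44.3200, hold=45.0479 ⇒ V=45.0479 continue | (k=2,j=2): S=134.2092, K−S=0.9308, hold=18.2090 ⇒ V=18.2090 continue  boundary S*=61.4583
step 1: (k=1,j=0): S=74.7104, K−S=60.4296, hold=59.4690 ⇒ V=60.4296 exercise | (k=1,j=1): S=110.4033, K−S=24.7367, hold=31.9578 ⇒ V=31.9578 continue  boundary S*=74.7104
step 0: (k=0,j=0): S=90.8200, K−S=44.3200, hold=46.4211 ⇒ V=46.4211 continue  boundary S*=-

price = 46.4211
boundary = - 74.7104 61.4583 74.7104 90.8200
tree:
46.4211
60.4296 31.9578
73.6817 45.0479 18.2090
84.5831 60.4296 29.0456 6.6584
93.5509 73.6817 44.3200 12.8338 0.0000
100.9279 84.5831 60.4296 24.7367 0.0000 0.0000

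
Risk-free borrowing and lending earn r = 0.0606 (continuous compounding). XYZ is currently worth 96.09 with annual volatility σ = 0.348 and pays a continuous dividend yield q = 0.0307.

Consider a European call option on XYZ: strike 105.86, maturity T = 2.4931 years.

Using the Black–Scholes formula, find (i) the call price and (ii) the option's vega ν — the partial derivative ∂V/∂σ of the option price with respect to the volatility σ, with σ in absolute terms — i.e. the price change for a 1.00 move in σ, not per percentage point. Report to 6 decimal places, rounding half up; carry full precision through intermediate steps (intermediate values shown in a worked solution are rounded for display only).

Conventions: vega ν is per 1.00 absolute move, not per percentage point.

σ√T = 0.348·√2.4931 = 0.549476
d₁ = (ln(S/K) + (r−q+σ²/2)T) / (σ√T) = (ln(96.09/105.86) + (0.0606−0.0307+0.348²/2)·2.4931) / 0.549476 = (-0.096832 + 0.225506) / 0.549476 = 0.234175
d₂ = d₁ − σ√T = 0.234175 − 0.549476 = -0.315301
e^{−rT} = 0.859777
e^{−qT} = 0.926318
N(d₁) = 0.592575,  N(d₂) = 0.376266
Call price V = S·e^{−qT}·N(d₁) − K·e^{−rT}·N(d₂) = 52.745054 − 34.246273 = 18.498782
φ(d₁) = (1/√(2π))·e^{−d₁²/2} = 0.388152
ν = S·e^{−qT}·φ(d₁)·√T = 54.551927

price = 18.498782
ν = 54.551927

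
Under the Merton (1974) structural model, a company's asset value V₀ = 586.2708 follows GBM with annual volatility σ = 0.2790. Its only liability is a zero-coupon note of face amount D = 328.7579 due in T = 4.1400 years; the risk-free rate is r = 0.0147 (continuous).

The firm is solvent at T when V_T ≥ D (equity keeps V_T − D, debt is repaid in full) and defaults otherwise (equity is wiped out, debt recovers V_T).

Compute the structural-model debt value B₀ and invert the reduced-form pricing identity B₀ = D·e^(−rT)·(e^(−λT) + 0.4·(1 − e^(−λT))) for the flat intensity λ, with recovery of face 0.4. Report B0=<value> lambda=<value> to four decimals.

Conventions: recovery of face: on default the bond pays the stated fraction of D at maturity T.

B0=294.0116 lambda=0.0208

With assets at 586.2708 and a single debt payment of 328.7579 at 4.1400 years:
d₁ = [ln(V₀/D) + (r + σ²/2)T] / (σ√T)
   = [ln(586.2708/328.7579) + (0.0147 + 0.5·0.2790²)·4.1400] / (0.2790·√4.1400)
   = [0.578460 + 0.221989] / 0.567681 = 1.410033
d₂ = d₁ − σ√T = 1.410033 − 0.567681 = 0.842352
N(d₁) = 0.920735,  N(d₂) = 0.800205,  e^(−rT) = 0.940957
E₀ = V₀·N(d₁) − D·e^(−rT)·N(d₂)
   = 586.2708·0.920735 − 328.7579·0.940957·0.800205 = 292.259198
B₀ = V₀ − E₀ = 586.2708 − 292.259198 = 294.011602
e^(−λT) = (B₀·e^(rT)/D − 0.4)/(1 − 0.4) = (294.0116·1.062748/328.7579 − 0.4)/0.6 = 0.91737759
λ = −ln(0.91737759)/4.1400 = 0.020830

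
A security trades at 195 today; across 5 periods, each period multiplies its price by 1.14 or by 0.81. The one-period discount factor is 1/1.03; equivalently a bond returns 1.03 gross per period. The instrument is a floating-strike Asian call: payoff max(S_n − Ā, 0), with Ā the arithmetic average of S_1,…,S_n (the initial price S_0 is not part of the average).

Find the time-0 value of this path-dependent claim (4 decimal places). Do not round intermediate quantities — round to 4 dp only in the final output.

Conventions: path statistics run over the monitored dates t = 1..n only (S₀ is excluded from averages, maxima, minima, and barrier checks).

No-arbitrage gives p* = (R−d)/(u−d) = 0.6667: enumerate every path, weight its payoff by its p*-probability, and discount by R^5.
Enumerate all 2^5 = 32 price paths (U = up ×1.14, D = down ×0.81); each path with k up-moves has probability p*^k·(1−p*)^(5−k).
DDDDD: Ā=108.2908, payoff=0.0000, prob=0.004115
UDDDD: Ā=152.4092, payoff=0.0000, prob=0.008230
DUDDD: Ā=139.5392, payoff=0.0000, prob=0.008230
UUDDD: Ā=196.3886, payoff=0.0000, prob=0.016461
DDUDD: Ā=129.1145, payoff=0.0000, prob=0.008230
UDUDD: Ā=181.7168, payoff=0.0000, prob=0.016461
DUUDD: Ā=168.8468, payoff=0.0000, prob=0.016461
UUUDD: Ā=237.6362, payoff=0.0000, prob=0.032922
DDDUD: Ā=120.6705, payoff=0.0000, prob=0.008230
UDDUD: Ā=169.8326, payoff=0.0000, prob=0.016461
DUDUD: Ā=156.9626, payoff=0.0000, prob=0.016461
UUDUD: Ā=220.9103, payoff=0.0000, prob=0.032922
DDUUD: Ā=146.5379, payoff=0.0000, prob=0.016461
UDUUD: Ā=206.2385, payoff=0.0000, prob=0.032922
DUUUD: Ā=193.3685, payoff=0.0000, prob=0.032922
UUUUD: Ā=272.1483, payoff=0.0000, prob=0.065844
DDDDU: Ā=113.8309, payoff=0.0000, prob=0.008230
UDDDU: Ā=160.2064, payoff=0.0000, prob=0.016461
DUDDU: Ā=147.3364, payoff=0.0000, prob=0.016461
UUDDU: Ā=207.3624, payoff=0.0000, prob=0.032922
DDUDU: Ā=136.9117, payoff=0.0000, prob=0.016461
UDUDU: Ā=192.6906, payoff=0.0000, prob=0.032922
DUUDU: Ā=179.8206, payoff=9.7274, prob=0.032922
UUUDU: Ā=253.0808, payoff=13.6904, prob=0.065844
DDDUU: Ā=128.4677, payoff=6.2111, prob=0.016461
UDDUU: Ā=180.8064, payoff=8.7416, prob=0.032922
DUDUU: Ā=167.9364, payoff=21.6116, prob=0.032922
UUDUU: Ā=236.3550, payoff=30.4163, prob=0.065844
DDUUU: Ā=157.5117, payoff=32.0363, prob=0.032922
UDUUU: Ā=221.6832, payoff=45.0881, prob=0.065844
DUUUU: Ā=208.8132, payoff=57.9581, prob=0.065844
UUUUU: Ā=293.8852, payoff=81.5706, prob=0.131687
Price = Σ prob·payoff / R^5 = 22.907339 / 1.159274 = 19.7601

price = 19.7601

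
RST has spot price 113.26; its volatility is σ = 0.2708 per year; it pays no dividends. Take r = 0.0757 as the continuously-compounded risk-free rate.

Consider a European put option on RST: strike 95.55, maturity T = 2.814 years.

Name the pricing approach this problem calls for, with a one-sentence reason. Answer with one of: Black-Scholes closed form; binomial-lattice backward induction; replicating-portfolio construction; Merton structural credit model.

Key observation: a European claim on RST (strike 95.55) — a lognormal (GBM) underlying with constant rate and volatility — has an exact closed-form value; no lattice or capital structure is involved.

framework: Black-Scholes closed form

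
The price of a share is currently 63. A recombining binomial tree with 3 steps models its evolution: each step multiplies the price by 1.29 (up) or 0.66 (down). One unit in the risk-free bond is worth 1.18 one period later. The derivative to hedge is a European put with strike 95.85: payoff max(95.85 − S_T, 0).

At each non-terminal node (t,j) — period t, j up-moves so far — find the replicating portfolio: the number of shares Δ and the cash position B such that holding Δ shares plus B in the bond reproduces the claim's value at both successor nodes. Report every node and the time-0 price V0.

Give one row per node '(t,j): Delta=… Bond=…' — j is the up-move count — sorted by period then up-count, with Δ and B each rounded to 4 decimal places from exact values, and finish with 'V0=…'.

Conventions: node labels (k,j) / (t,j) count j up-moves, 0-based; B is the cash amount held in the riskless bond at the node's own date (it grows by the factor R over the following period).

Under the risk-neutral measure, an up-move has probability p* = (R−d)/(u−d) = 0.8254 and values discount at R = 1.18.
Payoffs at expiry: V(3,0)=77.7378, V(3,1)=60.4488, V(3,2)=26.6567, V(3,3)=0.0000
Node (2,0) S=27.4428: V=(p*·60.4488+(1−p*)·77.7378)/1.18=53.7860; Δ=(60.4488−77.7378)/(35.4012−18.1122)=-1.0000; B=V−Δ·S=81.2288
Node (2,1) S=53.6382: V=(p*·26.6567+(1−p*)·60.4488)/1.18=27.5906; Δ=(26.6567−60.4488)/(69.1933−35.4012)=-1.0000; B=V−Δ·S=81.2288
Node (2,2) S=104.8383: V=(p*·0.0000+(1−p*)·26.6567)/1.18=3.9444; Δ=(0.0000−26.6567)/(135.2414−69.1933)=-0.4036; B=V−Δ·S=46.2566
Node (1,0) S=41.5800: V=(p*·27.5906+(1−p*)·53.7860)/1.18=27.2580; Δ=(27.5906−53.7860)/(53.6382−27.4428)=-1.0000; B=V−Δ·S=68.8380
Node (1,1) S=81.2700: V=(p*·3.9444+(1−p*)·27.5906)/1.18=6.8416; Δ=(3.9444−27.5906)/(104.8383−53.6382)=-0.4618; B=V−Δ·S=44.3753
Node (0,0) S=63.0000: V=(p*·6.8416+(1−p*)·27.2580)/1.18=8.8189; Δ=(6.8416−27.2580)/(81.2700−41.5800)=-0.5144; B=V−Δ·S=41.2259
Check: Δ(0,0)·S0 + B(0,0) = 8.8189 = V0.

(0,0): Delta=-0.5144 Bond=41.2259
(1,0): Delta=-1.0000 Bond=68.8380
(1,1): Delta=-0.4618 Bond=44.3753
(2,0): Delta=-1.0000 Bond=81.2288
(2,1): Delta=-1.0000 Bond=81.2288
(2,2): Delta=-0.4036 Bond=46.2566
V0=8.8189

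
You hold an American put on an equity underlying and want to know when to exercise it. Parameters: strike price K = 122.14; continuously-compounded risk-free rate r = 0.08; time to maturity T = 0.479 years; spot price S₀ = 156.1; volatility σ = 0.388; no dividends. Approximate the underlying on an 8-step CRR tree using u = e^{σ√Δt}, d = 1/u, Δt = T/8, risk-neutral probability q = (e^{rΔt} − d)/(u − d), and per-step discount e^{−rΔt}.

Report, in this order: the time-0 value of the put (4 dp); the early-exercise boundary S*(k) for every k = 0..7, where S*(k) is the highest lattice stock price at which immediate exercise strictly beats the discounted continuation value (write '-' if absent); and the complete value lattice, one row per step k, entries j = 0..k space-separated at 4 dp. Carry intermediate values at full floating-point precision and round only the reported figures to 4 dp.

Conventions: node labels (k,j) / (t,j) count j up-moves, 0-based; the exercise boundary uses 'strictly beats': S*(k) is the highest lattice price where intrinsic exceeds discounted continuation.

price = 2.8246
boundary = - - - - - 97.1048 88.3097 97.1048
tree:
2.8246
4.6282 1.0590
7.4135 1.9043 0.2290
11.5490 3.3742 0.4616 0.0000
17.3789 5.8653 0.9305 0.0000 0.0000
25.0352 9.9358 1.8758 0.0000 0.0000 0.0000
33.8303 16.2240 3.7811 0.0000 0.0000 0.0000 0.0000
41.8288 25.0352 7.6219 0.0000 0.0000 0.0000 0.0000 0.0000
49.1029 33.8303 15.3641 0.0000 0.0000 0.0000 0.0000 0.0000 0.0000

params: Δt=0.05987 u=1.09959 d=0.90943 q=0.50153 e^(-rΔt)=0.99522
t_8 payoffs: 49.1029 33.8303 15.3641 0.0000 0.0000 0.0000 0.0000 0.0000 0.0000
t_7: node(7,0) S=80.3112 payoff=41.8288 vs cont=41.2452 → 41.8288 [stop]  node(7,1) S=97.1048 payoff=25.0352 vs cont=24.4515 → 25.0352 [stop]  node(7,2) S=117.4102 payoff=4.7298 vs cont=7.6219 → 7.6219 [wait]  node(7,3) S=141.9615 payoff=0.0000 vs cont=0.0000 → 0.0000 [wait]  node(7,4) S=171.6466 payoff=0.0000 vs cont=0.0000 → 0.0000 [wait]  node(7,5) S=207.5392 payoff=0.0000 vs cont=0.0000 → 0.0000 [wait]  node(7,6) S=250.9372 payoff=0.0000 vs cont=0.0000 → 0.0000 [wait]  node(7,7) S=303.4100 payoff=0.0000 vs cont=0.0000 → 0.0000 [wait]  ⇒ S*(7)=97.1048
t_6: node(6,0) S=88.3097 payoff=33.8303 vs cont=33.2467 → 33.8303 [stop]  node(6,1) S=106.7759 payoff=15.3641 vs cont=16.2240 → 16.2240 [wait]  node(6,2) S=129.1035 payoff=0.0000 vs cont=3.7811 → 3.7811 [wait]  node(6,3) S=156.1000 payoff=0.0000 vs cont=0.0000 → 0.0000 [wait]  node(6,4) S=188.7416 payoff=0.0000 vs cont=0.0000 → 0.0000 [wait]  node(6,5) S=228.2089 payoff=0.0000 vs cont=0.0000 → 0.0000 [wait]  node(6,6) S=275.9290 payoff=0.0000 vs cont=0.0000 → 0.0000 [wait]  ⇒ S*(6)=88.3097
t_5: node(5,0) S=97.1048 payoff=25.0352 vs cont=24.8807 → 25.0352 [stop]  node(5,1) S=117.4102 payoff=4.7298 vs cont=9.9358 → 9.9358 [wait]  node(5,2) S=141.9615 payoff=0.0000 vs cont=1.8758 → 1.8758 [wait]  node(5,3) S=171.6466 payoff=0.0000 vs cont=0.0000 → 0.0000 [wait]  node(5,4) S=207.5392 payoff=0.0000 vs cont=0.0000 → 0.0000 [wait]  node(5,5) S=250.9372 payoff=0.0000 vs cont=0.0000 → 0.0000 [wait]  ⇒ S*(5)=97.1048
t_4: node(4,0) S=106.7759 payoff=15.3641 vs cont=17.3789 → 17.3789 [wait]  node(4,1) S=129.1035 payoff=0.0000 vs cont=5.8653 → 5.8653 [wait]  node(4,2) S=156.1000 payoff=0.0000 vs cont=0.9305 → 0.9305 [wait]  node(4,3) S=188.7416 payoff=0.0000 vs cont=0.0000 → 0.0000 [wait]  node(4,4) S=228.2089 payoff=0.0000 vs cont=0.0000 → 0.0000 [wait]  ⇒ S*(4)=-
t_3: node(3,0) S=117.4102 payoff=4.7298 vs cont=11.5490 → 11.5490 [wait]  node(3,1) S=141.9615 payoff=0.0000 vs cont=3.3742 → 3.3742 [wait]  node(3,2) S=171.6466 payoff=0.0000 vs cont=0.4616 → 0.4616 [wait]  node(3,3) S=207.5392 payoff=0.0000 vs cont=0.0000 → 0.0000 [wait]  ⇒ S*(3)=-
t_2: node(2,0) S=129.1035 payoff=0.0000 vs cont=7.4135 → 7.4135 [wait]  node(2,1) S=156.1000 payoff=0.0000 vs cont=1.9043 → 1.9043 [wait]  node(2,2) S=188.7416 payoff=0.0000 vs cont=0.2290 → 0.2290 [wait]  ⇒ S*(2)=-
t_1: node(1,0) S=141.9615 payoff=0.0000 vs cont=4.6282 → 4.6282 [wait]  node(1,1) S=171.6466 payoff=0.0000 vs cont=1.0590 → 1.0590 [wait]  ⇒ S*(1)=-
t_0: node(0,0) S=156.1000 payoff=0.0000 vs cont=2.8246 → 2.8246 [wait]  ⇒ S*(0)=-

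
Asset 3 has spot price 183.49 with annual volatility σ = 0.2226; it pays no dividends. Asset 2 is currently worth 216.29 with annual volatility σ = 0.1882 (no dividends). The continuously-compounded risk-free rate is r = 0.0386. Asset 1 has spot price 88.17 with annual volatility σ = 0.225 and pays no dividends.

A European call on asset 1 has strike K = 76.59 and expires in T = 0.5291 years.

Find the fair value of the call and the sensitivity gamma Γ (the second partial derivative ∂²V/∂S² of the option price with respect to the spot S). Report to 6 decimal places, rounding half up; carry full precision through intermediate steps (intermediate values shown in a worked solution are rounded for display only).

σ√T = 0.225·√0.5291 = 0.163663
d₁ = (ln(S/K) + (r+σ²/2)T) / (σ√T) = (ln(88.17/76.59) + (0.0386+0.225²/2)·0.5291) / 0.163663 = (0.140800 + 0.033816) / 0.163663 = 1.066924
d₂ = d₁ − σ√T = 1.066924 − 0.163663 = 0.903261
e^{−rT} = 0.979784
N(d₁) = 0.856997,  N(d₂) = 0.816806
Call price V = S·N(d₁) − K·e^{−rT}·N(d₂) = 75.561420 − 61.294486 = 14.266934
φ(d₁) = (1/√(2π))·e^{−d₁²/2} = 0.225801
Γ = φ(d₁) / (S·σ·√T) = 0.015648

price = 14.266934
Γ = 0.015648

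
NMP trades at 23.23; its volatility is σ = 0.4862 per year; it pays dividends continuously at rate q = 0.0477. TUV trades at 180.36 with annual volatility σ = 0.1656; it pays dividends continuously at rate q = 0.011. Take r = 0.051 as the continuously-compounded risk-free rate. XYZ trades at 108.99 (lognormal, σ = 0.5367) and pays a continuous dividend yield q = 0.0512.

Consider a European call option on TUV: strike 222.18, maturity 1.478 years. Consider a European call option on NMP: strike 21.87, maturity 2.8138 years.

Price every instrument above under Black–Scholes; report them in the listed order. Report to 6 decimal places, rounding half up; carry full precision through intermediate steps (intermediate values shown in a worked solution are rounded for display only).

price(TUV call K=222.18) = 5.103422
price(NMP call K=21.87) = 6.918382

[TUV call K=222.18]
σ√T = 0.1656·√1.478 = 0.201325
d₁ = (ln(S/K) + (r−q+σ²/2)T) / (σ√T) = (ln(180.36/222.18) + (0.051−0.011+0.1656²/2)·1.478) / 0.201325 = (-0.208533 + 0.079386) / 0.201325 = -0.641486
d₂ = d₁ − σ√T = -0.641486 − 0.201325 = -0.842811
e^{−rT} = 0.927393
e^{−qT} = 0.983873
N(d₁) = 0.260603,  N(d₂) = 0.199667
price = S·e^{−qT}·N(d₁) − K·e^{−rT}·N(d₂) = 46.244450 − 41.141028 = 5.103422
[NMP call K=21.87]
σ√T = 0.4862·√2.8138 = 0.815571
d₁ = (ln(S/K) + (r−q+σ²/2)T) / (σ√T) = (ln(23.23/21.87) + (0.051−0.0477+0.4862²/2)·2.8138) / 0.815571 = (0.060329 + 0.341863) / 0.815571 = 0.493142
d₂ = d₁ − σ√T = 0.493142 − 0.815571 = -0.322429
e^{−rT} = 0.866318
e^{−qT} = 0.874399
N(d₁) = 0.689044,  N(d₂) = 0.373564
price = S·e^{−qT}·N(d₁) − K·e^{−rT}·N(d₂) = 13.996060 − 7.077678 = 6.918382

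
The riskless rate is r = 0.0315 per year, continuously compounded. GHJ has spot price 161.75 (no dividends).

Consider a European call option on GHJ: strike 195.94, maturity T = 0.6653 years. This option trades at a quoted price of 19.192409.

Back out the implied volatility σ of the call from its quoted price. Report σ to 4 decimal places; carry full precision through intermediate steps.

At σ = 0.5629 the Black–Scholes value reproduces the quote:
σ√T = 0.5629·√0.6653 = 0.459135
d₁ = (ln(S/K) + (r+σ²/2)T) / (σ√T) = (ln(161.75/195.94) + (0.0315+0.5629²/2)·0.6653) / 0.459135 = (-0.191757 + 0.126359) / 0.459135 = -0.142436
d₂ = d₁ − σ√T = -0.142436 − 0.459135 = -0.601571
e^{−rT} = 0.979261
N(d₁) = 0.443368,  N(d₂) = 0.273730
V = S·N(d₁) − K·e^{−rT}·N(d₂) = 71.714740 − 52.522331 = 19.192409 (matching the quote); vega is positive throughout, so no other σ reproduces this price

sigma = 0.5629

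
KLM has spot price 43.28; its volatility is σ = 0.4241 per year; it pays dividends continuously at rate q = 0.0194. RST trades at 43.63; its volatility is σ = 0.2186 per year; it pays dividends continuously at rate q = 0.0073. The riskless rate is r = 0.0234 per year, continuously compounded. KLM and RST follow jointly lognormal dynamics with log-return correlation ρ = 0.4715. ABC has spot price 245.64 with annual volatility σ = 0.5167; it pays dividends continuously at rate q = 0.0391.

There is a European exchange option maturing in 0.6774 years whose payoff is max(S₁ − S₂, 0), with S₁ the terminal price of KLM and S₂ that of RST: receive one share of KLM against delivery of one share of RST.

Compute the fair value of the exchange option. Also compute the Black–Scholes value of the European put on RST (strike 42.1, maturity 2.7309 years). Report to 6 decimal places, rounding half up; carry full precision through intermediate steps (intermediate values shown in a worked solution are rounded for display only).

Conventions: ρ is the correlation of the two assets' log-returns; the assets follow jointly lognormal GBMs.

σ_eff = √(σ₁² + σ₂² − 2ρσ₁σ₂) = √(0.4241² + 0.2186² − 2·0.4715·0.4241·0.2186) = 0.374463
d₁ = (ln(S₁/S₂) + (q₂ − q₁ + σ_eff²/2)T) / (σ_eff√T) = (ln(43.28/43.63) + (0.0073 − 0.0194 + 0.070111)·0.6774) / 0.308200 = 0.101371
d₂ = d₁ − σ_eff√T = 0.101371 − 0.308200 = -0.206828
N(d₁) = 0.540372,  N(d₂) = 0.418072
V = S₁·e^{−q₁T}·N(d₁) − S₂·e^{−q₂T}·N(d₂) = 23.081972 − 18.150504 = 4.931467
[vanilla: RST put K=42.1]
σ√T = 0.2186·√2.7309 = 0.361246
d₁ = (ln(S/K) + (r−q+σ²/2)T) / (σ√T) = (ln(43.63/42.1) + (0.0234−0.0073+0.2186²/2)·2.7309) / 0.361246 = (0.035697 + 0.109217) / 0.361246 = 0.401151
d₂ = d₁ − σ√T = 0.401151 − 0.361246 = 0.039905
e^{−rT} = 0.938096
e^{−qT} = 0.980262
N(−d₁) = 0.344155,  N(−d₂) = 0.484085
price = K·e^{−rT}·N(−d₂) − S·e^{−qT}·N(−d₁) = 19.118358 − 14.719087 = 4.399271

exchange price = 4.931467
price(RST put K=42.1) = 4.399271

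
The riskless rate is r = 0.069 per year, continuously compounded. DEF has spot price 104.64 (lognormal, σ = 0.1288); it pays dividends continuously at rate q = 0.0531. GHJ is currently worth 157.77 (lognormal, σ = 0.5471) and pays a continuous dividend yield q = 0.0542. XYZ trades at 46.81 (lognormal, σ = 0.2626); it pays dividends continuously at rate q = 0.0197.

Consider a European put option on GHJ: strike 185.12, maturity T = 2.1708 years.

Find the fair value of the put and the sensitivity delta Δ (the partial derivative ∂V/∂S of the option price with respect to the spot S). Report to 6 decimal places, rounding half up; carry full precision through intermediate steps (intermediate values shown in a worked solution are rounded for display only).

price = 57.014545
Δ = -0.358618

σ√T = 0.5471·√2.1708 = 0.806077
d₁ = (ln(S/K) + (r−q+σ²/2)T) / (σ√T) = (ln(157.77/185.12) + (0.069−0.0542+0.5471²/2)·2.1708) / 0.806077 = (-0.159866 + 0.357008) / 0.806077 = 0.244570
d₂ = d₁ − σ√T = 0.244570 − 0.806077 = -0.561507
e^{−rT} = 0.860893
e^{−qT} = 0.889001
N(−d₁) = 0.403395,  N(−d₂) = 0.712774
Put price V = K·e^{−rT}·N(−d₂) − S·e^{−qT}·N(−d₁) = 113.593744 − 56.579199 = 57.014545
Δ = −e^{−qT}·N(−d₁) = -0.358618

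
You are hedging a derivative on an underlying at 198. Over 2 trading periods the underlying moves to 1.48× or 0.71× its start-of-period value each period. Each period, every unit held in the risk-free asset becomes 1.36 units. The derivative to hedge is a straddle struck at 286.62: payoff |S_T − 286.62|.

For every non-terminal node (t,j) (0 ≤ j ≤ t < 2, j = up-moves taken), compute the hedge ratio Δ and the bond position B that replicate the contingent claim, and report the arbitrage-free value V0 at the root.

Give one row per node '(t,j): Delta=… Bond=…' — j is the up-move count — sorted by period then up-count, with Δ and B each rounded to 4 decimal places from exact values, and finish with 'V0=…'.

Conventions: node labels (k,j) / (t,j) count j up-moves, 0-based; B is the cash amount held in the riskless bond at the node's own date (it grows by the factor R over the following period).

No-arbitrage ⇒ martingale measure with p* = (R−d)/(u−d) = 0.8442.
At maturity the claim pays: V(2,0)=186.8082, V(2,1)=78.5616, V(2,2)=147.0792
Node (1,0) S=140.5800: V=(p*·78.5616+(1−p*)·186.8082)/1.36=70.1700; Δ=(78.5616−186.8082)/(208.0584−99.8118)=-1.0000; B=V−Δ·S=210.7500
Node (1,1) S=293.0400: V=(p*·147.0792+(1−p*)·78.5616)/1.36=100.2950; Δ=(147.0792−78.5616)/(433.6992−208.0584)=0.3037; B=V−Δ·S=11.3111
Node (0,0) S=198.0000: V=(p*·100.2950+(1−p*)·70.1700)/1.36=70.2942; Δ=(100.2950−70.1700)/(293.0400−140.5800)=0.1976; B=V−Δ·S=31.1709
Sanity check at the root: Δ(0,0)·S0 + B(0,0) reproduces V0 = 70.2942.

(0,0): Delta=0.1976 Bond=31.1709
(1,0): Delta=-1.0000 Bond=210.7500
(1,1): Delta=0.3037 Bond=11.3111
V0=70.2942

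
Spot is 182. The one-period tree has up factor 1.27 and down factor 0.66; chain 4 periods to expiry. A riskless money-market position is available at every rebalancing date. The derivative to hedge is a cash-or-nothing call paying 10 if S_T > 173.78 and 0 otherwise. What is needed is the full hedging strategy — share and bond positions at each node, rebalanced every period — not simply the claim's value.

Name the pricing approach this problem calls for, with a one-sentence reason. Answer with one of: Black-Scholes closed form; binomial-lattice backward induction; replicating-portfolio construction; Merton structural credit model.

framework: replicating-portfolio construction

Key observation: the task asks for the hedge itself — share and bond holdings at every node of the 4-period tree on spot 182 with factors 1.27/0.66 — which is exactly what the replicating-portfolio construction produces.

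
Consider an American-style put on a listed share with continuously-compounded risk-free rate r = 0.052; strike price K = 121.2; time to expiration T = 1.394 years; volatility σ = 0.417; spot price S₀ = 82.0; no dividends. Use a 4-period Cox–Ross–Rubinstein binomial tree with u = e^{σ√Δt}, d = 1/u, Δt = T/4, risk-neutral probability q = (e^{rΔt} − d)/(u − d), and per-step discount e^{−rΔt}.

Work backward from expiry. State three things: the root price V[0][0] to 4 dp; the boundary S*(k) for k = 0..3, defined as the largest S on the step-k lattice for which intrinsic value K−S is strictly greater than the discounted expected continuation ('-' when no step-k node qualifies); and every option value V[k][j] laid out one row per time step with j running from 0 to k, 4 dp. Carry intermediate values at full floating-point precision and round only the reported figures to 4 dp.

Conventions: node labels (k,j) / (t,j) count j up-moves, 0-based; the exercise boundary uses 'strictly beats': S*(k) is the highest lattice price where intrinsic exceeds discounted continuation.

price = 41.1020
boundary = - 64.1066 82.0000 64.1066
tree:
41.1020
57.0934 25.0459
71.0822 39.2000 10.3986
82.0185 57.0934 20.1897 0.0000
90.5683 71.0822 39.2000 0.0000 0.0000

Δt=0.34850  u=1.27912  d=0.78179  q=0.47554  discount=0.98204
step 4 (expiry): payoffs max(K−S,0) = 90.5683 71.0822 39.2000 0.0000 0.0000
step 3: (k=3,j=0): S=39.1815, K−S=82.0185, hold=79.8419 ⇒ V=82.0185 exercise | (k=3,j=1): S=64.1066, K−S=57.0934, hold=54.9168 ⇒ V=57.0934 exercise | (k=3,j=2): S=104.8877, K−S=16.3123, hold=20.1897 ⇒ V=20.1897 continue | (k=3,j=3): S=171.6115, K−S=0.0000, hold=0.0000 ⇒ V=0.0000 continue  boundary S*=64.1066
step 2: (k=2,j=0): S=50.1178, K−S=71.0822, hold=68.9056 ⇒ V=71.0822 exercise | (k=2,j=1): S=82.0000, K−S=39.2000, hold=38.8342 ⇒ V=39.2000 exercise | (k=2,j=2): S=134.1639, K−S=0.0000, hold=10.3986 ⇒ V=10.3986 continue  boundary S*=82.0000
step 1: (k=1,j=0): S=64.1066, K−S=57.0934, hold=54.9168 ⇒ V=57.0934 exercise | (k=1,j=1): S=104.8877, K−S=16.3123, hold=25.0459 ⇒ V=25.0459 continue  boundary S*=64.1066
step 0: (k=0,j=0): S=82.0000, K−S=39.2000, hold=41.1020 ⇒ V=41.1020 continue  boundary S*=-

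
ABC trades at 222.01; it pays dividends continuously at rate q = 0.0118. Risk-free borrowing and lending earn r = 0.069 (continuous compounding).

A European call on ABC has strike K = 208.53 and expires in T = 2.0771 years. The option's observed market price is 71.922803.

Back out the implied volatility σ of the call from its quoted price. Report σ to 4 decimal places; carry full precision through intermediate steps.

sigma = 0.4649

At σ = 0.4649 the Black–Scholes value reproduces the quote:
σ√T = 0.4649·√2.0771 = 0.670021
d₁ = (ln(S/K) + (r−q+σ²/2)T) / (σ√T) = (ln(222.01/208.53) + (0.069−0.0118+0.4649²/2)·2.0771) / 0.670021 = (0.062640 + 0.343274) / 0.670021 = 0.605822
d₂ = d₁ − σ√T = 0.605822 − 0.670021 = -0.064198
e^{−rT} = 0.866477
e^{−qT} = 0.975788
N(d₁) = 0.727684,  N(d₂) = 0.474406
V = S·e^{−qT}·N(d₁) − K·e^{−rT}·N(d₂) = 157.641544 − 85.718741 = 71.922803 (the quoted price), and the Black–Scholes price is strictly increasing in σ, so σ is unique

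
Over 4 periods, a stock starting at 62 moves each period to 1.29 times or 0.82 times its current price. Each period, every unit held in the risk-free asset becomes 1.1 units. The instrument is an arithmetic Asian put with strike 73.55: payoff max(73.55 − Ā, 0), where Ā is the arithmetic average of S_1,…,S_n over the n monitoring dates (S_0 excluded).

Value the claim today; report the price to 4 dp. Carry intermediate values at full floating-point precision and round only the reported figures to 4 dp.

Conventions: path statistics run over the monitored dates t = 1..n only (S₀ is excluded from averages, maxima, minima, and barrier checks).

price = 4.8475

With p* = (R−d)/(u−d) = 0.5957, sum probability × payoff across the paths and divide by R^4.
Enumerate all 2^4 = 16 price paths (U = up ×1.29, D = down ×0.82); each path with k up-moves has probability p*^k·(1−p*)^(4−k).
DDDD: Ā=38.6863, payoff=34.8637, prob=0.026707
UDDD: Ā=60.8601, payoff=12.6899, prob=0.039357
DUDD: Ā=53.5751, payoff=19.9749, prob=0.039357
UUDD: Ā=84.2828, payoff=0.0000, prob=0.058001
DDUD: Ā=47.6014, payoff=25.9486, prob=0.039357
UDUD: Ā=74.8852, payoff=0.0000, prob=0.058001
DUUD: Ā=67.6002, payoff=5.9498, prob=0.058001
UUUD: Ā=106.3466, payoff=0.0000, prob=0.085474
DDDU: Ā=42.7030, payoff=30.8470, prob=0.039357
UDDU: Ā=67.1791, payoff=6.3709, prob=0.058001
DUDU: Ā=59.8941, payoff=13.6559, prob=0.058001
UUDU: Ā=94.2237, payoff=0.0000, prob=0.085474
DDUU: Ā=53.9204, payoff=19.6296, prob=0.058001
UDUU: Ā=84.8260, payoff=0.0000, prob=0.085474
DUUU: Ā=77.5410, payoff=0.0000, prob=0.085474
UUUU: Ā=121.9853, payoff=0.0000, prob=0.125962
Price = Σ prob·payoff / R^4 = 7.097212 / 1.464100 = 4.8475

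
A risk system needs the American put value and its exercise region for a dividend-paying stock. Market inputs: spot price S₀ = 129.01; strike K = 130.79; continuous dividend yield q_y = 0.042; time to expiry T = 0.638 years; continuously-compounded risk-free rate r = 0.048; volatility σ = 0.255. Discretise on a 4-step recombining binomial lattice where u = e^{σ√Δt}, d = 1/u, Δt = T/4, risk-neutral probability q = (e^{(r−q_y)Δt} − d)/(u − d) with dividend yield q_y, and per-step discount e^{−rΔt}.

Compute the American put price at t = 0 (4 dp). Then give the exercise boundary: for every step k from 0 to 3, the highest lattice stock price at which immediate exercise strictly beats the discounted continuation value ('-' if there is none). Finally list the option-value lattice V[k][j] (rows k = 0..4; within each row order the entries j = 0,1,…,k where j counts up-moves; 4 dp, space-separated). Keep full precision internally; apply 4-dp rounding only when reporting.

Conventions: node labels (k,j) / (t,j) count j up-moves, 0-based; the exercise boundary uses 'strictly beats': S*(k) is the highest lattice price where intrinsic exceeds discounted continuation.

params: Δt=0.15950 u=1.10721 d=0.90317 q=0.47925 e^(-rΔt)=0.99237
t_4 payoffs: 44.9463 25.5536 1.7800 0.0000 0.0000
t_3: node(3,0) S=95.0467 payoff=35.7433 vs cont=35.3804 → 35.7433 [stop]  node(3,1) S=116.5184 payoff=14.2716 vs cont=14.0520 → 14.2716 [stop]  node(3,2) S=142.8408 payoff=0.0000 vs cont=0.9199 → 0.9199 [wait]  node(3,3) S=175.1095 payoff=0.0000 vs cont=0.0000 → 0.0000 [wait]  ⇒ S*(3)=116.5184
t_2: node(2,0) S=105.2364 payoff=25.5536 vs cont=25.2588 → 25.5536 [stop]  node(2,1) S=129.0100 payoff=1.7800 vs cont=7.8127 → 7.8127 [wait]  node(2,2) S=158.1543 payoff=0.0000 vs cont=0.4754 → 0.4754 [wait]  ⇒ S*(2)=105.2364
t_1: node(1,0) S=116.5184 payoff=14.2716 vs cont=16.9211 → 16.9211 [wait]  node(1,1) S=142.8408 payoff=0.0000 vs cont=4.2635 → 4.2635 [wait]  ⇒ S*(1)=-
t_0: node(0,0) S=129.0100 payoff=1.7800 vs cont=10.7721 → 10.7721 [wait]  ⇒ S*(0)=-

price = 10.7721
boundary = - - 105.2364 116.5184
tree:
10.7721
16.9211 4.2635
25.5536 7.8127 0.4754
35.7433 14.2716 0.9199 0.0000
44.9463 25.5536 1.7800 0.0000 0.0000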